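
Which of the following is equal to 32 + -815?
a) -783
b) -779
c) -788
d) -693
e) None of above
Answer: a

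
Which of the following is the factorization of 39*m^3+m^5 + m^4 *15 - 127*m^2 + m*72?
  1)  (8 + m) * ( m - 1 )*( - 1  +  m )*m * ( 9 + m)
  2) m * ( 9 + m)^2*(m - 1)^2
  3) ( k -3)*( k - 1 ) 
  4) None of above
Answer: 1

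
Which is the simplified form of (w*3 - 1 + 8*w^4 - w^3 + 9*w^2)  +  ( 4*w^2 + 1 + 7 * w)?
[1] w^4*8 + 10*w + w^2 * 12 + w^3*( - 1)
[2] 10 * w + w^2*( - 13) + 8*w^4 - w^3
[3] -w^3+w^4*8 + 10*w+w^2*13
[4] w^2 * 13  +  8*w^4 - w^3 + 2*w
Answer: 3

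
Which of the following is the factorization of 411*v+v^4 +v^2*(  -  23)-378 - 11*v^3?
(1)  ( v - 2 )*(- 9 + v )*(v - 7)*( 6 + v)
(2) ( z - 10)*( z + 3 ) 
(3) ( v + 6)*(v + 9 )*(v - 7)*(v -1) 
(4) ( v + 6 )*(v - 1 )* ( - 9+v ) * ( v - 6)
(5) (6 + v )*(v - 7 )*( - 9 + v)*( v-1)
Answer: 5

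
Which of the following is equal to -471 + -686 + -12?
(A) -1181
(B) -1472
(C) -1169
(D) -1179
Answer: C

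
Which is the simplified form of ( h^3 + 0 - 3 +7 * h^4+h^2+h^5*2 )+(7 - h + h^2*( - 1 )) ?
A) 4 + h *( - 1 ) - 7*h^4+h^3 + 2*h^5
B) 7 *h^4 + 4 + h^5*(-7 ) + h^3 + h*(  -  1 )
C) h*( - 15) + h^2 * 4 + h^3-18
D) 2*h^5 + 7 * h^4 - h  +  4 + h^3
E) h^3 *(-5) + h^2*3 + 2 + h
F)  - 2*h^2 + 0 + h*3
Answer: D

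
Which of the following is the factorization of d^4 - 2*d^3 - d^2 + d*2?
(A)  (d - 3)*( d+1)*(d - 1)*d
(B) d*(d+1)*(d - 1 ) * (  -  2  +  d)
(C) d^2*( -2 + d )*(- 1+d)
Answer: B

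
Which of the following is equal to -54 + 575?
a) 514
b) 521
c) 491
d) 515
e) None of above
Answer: b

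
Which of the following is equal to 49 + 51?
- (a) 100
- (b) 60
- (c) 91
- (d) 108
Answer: a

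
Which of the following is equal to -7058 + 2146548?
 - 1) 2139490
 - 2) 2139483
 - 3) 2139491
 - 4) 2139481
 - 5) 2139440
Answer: 1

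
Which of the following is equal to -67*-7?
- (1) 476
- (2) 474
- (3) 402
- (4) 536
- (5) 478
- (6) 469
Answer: 6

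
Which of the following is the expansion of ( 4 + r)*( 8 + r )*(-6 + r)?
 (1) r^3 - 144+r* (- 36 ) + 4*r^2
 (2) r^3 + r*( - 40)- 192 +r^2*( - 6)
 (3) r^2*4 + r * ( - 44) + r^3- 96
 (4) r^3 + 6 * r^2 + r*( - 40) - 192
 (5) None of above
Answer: 4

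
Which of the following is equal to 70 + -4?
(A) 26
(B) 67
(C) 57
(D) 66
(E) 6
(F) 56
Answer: D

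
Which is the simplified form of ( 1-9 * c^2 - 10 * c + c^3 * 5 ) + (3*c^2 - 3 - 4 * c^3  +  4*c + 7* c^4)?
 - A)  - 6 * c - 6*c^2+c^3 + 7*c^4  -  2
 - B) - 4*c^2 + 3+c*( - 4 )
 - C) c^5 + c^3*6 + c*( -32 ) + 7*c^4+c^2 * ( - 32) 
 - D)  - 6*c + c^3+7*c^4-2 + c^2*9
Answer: A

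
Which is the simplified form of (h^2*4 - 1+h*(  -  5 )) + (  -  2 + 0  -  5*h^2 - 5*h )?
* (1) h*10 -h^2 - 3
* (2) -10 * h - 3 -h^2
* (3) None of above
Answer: 2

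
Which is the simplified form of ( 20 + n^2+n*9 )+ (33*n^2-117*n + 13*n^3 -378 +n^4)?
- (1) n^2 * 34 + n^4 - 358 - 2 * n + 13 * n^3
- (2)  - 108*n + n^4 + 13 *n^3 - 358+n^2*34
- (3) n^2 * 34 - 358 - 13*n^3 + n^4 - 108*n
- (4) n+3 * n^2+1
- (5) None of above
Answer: 2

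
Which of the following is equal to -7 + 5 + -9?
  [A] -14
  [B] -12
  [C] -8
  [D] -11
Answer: D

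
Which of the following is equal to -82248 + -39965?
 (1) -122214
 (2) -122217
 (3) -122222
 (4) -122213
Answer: 4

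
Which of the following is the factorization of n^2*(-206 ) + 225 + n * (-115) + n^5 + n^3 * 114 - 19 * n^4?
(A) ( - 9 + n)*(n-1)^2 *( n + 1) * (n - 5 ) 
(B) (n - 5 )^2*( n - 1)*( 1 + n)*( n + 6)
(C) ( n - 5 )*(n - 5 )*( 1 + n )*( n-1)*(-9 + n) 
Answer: C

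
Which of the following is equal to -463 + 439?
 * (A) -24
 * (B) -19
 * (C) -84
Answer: A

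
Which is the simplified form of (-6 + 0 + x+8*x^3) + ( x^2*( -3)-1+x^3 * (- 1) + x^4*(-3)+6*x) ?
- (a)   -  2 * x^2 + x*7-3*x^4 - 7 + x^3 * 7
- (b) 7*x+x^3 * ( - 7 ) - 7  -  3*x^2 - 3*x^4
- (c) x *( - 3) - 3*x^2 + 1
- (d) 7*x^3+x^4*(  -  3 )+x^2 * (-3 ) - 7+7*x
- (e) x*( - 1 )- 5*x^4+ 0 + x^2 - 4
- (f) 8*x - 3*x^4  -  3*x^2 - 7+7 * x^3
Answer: d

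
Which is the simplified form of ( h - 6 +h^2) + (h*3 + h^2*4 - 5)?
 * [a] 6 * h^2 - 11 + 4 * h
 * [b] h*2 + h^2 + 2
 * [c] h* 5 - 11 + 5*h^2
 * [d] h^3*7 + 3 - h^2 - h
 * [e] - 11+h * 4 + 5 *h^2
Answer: e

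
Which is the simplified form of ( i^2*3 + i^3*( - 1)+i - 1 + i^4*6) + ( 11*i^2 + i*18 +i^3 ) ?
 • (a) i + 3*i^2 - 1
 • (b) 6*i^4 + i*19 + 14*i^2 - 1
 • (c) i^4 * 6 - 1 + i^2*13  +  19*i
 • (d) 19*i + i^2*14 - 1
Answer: b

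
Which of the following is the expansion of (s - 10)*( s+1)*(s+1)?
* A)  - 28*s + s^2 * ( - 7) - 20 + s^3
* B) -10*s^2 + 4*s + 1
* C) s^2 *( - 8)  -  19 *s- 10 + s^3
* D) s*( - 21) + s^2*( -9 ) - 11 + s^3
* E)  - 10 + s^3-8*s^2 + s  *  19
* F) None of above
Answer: C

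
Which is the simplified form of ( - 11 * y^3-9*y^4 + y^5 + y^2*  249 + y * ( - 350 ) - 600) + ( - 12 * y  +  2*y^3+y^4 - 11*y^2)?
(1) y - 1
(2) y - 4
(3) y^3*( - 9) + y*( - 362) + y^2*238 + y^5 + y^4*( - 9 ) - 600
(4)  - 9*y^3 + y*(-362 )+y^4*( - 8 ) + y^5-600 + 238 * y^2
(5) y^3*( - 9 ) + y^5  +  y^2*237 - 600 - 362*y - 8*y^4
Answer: 4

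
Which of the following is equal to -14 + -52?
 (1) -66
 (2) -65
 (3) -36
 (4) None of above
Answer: 1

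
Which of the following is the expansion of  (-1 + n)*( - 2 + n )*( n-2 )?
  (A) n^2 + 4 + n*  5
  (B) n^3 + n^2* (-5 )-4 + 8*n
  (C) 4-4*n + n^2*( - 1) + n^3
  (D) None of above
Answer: B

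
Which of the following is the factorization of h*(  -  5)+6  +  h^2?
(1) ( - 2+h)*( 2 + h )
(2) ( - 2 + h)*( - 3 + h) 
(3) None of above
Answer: 2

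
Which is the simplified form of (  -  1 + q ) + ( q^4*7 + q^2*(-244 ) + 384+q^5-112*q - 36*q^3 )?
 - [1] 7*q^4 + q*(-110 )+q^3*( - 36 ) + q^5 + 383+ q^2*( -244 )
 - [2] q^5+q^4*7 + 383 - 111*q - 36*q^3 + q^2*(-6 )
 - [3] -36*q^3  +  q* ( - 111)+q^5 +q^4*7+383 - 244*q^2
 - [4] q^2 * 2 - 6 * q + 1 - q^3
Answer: 3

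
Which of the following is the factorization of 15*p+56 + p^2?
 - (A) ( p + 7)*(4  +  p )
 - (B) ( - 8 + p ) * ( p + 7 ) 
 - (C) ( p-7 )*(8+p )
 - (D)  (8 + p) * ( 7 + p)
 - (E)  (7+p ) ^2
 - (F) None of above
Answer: D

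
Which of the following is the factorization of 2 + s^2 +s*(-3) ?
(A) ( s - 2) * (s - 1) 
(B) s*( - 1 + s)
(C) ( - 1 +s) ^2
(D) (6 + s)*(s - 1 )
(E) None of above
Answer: A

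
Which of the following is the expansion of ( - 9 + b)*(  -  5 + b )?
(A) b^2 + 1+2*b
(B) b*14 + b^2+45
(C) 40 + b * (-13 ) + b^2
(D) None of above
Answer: D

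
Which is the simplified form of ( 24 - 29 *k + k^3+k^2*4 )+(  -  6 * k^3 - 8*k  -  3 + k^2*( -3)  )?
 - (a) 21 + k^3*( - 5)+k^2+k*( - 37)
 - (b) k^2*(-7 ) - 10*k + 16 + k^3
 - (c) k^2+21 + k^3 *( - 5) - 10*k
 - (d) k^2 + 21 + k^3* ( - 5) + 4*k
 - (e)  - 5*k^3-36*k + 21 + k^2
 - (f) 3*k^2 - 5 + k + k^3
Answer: a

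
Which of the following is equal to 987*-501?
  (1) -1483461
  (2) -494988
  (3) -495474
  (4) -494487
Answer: 4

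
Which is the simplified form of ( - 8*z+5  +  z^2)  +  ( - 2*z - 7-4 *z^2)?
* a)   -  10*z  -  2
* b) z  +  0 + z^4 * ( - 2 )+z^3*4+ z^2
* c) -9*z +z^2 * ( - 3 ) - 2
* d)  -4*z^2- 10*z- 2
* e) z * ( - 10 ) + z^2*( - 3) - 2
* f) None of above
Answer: e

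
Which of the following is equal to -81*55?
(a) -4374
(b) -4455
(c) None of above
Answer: b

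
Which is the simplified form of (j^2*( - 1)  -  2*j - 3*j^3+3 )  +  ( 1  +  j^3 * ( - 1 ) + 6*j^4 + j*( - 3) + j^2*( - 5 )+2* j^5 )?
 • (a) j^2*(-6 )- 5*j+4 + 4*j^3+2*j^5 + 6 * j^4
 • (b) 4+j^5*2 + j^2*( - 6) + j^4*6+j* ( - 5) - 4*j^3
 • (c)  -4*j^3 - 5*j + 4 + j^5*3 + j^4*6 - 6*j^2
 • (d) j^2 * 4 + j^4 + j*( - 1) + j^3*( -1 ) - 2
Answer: b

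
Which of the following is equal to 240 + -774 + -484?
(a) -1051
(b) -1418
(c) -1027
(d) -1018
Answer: d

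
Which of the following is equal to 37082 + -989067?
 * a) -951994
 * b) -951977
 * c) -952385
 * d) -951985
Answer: d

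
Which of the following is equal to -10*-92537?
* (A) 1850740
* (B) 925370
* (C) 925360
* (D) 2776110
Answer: B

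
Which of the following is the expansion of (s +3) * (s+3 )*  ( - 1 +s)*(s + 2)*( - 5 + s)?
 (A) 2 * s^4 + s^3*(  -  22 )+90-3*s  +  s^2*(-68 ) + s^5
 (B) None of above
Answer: A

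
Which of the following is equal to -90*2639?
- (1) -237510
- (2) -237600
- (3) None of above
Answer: 1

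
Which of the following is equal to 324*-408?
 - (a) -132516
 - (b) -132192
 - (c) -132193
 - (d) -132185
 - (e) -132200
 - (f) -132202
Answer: b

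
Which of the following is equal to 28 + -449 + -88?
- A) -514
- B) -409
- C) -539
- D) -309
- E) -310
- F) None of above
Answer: F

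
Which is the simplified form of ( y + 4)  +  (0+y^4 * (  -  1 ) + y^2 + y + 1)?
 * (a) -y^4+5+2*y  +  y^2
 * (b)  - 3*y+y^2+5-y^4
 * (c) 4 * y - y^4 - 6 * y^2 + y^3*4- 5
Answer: a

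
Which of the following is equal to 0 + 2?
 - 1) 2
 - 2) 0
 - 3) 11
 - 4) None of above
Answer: 1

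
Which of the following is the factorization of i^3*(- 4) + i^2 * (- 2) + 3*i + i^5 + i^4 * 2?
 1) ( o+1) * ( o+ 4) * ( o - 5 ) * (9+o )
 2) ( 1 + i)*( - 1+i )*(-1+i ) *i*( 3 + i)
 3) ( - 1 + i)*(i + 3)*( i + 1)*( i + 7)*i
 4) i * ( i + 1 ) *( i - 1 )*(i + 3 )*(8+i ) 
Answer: 2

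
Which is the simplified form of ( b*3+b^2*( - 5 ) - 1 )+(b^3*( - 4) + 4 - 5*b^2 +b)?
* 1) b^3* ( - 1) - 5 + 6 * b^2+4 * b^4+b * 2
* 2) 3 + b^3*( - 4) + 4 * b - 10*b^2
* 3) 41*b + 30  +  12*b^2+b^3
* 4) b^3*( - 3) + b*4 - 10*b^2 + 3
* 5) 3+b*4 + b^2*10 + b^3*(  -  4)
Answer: 2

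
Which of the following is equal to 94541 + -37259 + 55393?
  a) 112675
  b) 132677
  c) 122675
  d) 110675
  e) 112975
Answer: a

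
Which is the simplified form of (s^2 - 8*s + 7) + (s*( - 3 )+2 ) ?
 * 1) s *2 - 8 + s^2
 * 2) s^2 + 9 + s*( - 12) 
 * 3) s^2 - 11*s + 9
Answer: 3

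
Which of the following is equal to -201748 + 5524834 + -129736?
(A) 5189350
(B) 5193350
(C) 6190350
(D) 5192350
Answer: B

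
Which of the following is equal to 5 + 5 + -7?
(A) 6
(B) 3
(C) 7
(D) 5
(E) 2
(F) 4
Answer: B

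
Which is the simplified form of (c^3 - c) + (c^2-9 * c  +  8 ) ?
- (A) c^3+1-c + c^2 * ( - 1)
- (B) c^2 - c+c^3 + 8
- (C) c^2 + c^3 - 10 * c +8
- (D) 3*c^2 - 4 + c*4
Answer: C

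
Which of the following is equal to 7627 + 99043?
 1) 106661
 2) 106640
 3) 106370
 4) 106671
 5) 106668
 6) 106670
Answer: 6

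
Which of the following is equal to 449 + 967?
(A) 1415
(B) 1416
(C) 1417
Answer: B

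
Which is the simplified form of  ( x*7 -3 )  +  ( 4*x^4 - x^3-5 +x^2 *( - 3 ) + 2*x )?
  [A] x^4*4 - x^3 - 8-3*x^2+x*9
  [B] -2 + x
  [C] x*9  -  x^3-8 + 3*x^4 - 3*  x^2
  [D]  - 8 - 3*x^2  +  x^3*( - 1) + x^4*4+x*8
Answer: A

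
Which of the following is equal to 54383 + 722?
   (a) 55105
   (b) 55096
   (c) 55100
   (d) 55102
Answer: a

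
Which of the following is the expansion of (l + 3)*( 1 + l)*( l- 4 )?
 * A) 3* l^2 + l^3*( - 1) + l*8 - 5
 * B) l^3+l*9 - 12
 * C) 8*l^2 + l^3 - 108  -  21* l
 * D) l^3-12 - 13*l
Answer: D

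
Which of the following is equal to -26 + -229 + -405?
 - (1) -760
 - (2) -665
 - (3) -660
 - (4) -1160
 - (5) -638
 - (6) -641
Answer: 3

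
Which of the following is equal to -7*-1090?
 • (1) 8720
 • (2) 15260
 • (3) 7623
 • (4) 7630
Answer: 4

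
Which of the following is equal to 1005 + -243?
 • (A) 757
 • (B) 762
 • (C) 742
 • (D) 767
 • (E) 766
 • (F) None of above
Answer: B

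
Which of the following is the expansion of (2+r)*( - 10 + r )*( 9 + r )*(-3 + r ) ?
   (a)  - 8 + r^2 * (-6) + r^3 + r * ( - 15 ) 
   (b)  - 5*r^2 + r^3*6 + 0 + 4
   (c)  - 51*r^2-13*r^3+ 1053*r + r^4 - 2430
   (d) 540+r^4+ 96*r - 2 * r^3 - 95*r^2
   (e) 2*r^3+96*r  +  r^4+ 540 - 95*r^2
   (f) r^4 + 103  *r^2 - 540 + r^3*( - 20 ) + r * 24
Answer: d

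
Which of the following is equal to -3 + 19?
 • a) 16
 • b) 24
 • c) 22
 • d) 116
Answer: a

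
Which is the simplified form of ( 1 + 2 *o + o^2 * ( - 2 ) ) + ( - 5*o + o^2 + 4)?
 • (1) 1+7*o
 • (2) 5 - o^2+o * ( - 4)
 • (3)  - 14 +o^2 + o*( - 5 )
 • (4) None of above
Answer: 4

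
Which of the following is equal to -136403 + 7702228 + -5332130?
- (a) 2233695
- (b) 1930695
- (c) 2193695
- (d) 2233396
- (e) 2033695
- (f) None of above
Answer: a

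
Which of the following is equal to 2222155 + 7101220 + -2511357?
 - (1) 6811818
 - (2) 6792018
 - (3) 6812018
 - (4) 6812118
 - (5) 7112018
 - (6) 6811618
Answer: 3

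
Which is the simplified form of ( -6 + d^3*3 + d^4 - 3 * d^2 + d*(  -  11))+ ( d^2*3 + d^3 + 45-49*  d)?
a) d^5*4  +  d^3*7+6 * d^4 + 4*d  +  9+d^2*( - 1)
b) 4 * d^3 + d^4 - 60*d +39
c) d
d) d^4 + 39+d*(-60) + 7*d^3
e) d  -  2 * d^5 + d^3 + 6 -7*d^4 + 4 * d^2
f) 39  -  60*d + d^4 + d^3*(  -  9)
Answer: b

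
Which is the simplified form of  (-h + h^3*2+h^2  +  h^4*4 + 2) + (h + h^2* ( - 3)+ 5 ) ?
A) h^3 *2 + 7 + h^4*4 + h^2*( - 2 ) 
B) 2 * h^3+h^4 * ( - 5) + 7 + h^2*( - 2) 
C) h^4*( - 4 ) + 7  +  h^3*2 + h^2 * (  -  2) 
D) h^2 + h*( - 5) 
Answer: A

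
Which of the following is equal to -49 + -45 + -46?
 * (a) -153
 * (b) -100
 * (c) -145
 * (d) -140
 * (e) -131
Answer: d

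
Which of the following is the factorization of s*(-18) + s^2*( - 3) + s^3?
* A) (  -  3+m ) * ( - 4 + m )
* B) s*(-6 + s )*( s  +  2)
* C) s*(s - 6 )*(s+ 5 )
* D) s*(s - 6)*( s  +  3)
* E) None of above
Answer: D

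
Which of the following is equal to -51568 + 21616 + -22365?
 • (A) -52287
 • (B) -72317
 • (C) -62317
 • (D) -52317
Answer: D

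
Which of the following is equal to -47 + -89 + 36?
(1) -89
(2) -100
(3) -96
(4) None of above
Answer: 2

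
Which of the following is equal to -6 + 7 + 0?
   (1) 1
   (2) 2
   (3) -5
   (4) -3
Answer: 1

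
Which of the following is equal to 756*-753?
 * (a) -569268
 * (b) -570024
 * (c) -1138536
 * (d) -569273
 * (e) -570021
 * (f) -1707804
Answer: a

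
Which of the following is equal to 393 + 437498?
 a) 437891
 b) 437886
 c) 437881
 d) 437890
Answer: a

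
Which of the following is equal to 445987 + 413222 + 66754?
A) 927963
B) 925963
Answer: B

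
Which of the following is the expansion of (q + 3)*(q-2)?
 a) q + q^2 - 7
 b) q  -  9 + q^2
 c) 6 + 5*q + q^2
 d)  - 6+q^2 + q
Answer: d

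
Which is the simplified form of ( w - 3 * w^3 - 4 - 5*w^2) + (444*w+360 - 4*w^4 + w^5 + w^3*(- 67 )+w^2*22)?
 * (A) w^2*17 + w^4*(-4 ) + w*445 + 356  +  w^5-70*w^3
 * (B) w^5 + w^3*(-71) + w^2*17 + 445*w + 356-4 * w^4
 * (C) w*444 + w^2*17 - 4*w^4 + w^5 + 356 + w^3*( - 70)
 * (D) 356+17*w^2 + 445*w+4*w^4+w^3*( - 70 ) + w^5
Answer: A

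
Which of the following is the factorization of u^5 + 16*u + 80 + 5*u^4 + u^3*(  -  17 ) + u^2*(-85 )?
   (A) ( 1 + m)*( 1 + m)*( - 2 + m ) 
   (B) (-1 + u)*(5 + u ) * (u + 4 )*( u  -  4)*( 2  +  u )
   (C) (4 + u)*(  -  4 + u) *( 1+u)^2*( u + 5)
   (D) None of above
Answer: D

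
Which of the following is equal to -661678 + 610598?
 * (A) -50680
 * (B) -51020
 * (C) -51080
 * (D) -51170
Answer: C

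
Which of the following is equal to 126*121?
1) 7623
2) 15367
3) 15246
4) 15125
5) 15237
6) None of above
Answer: 3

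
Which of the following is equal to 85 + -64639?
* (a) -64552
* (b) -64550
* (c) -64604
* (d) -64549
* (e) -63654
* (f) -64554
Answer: f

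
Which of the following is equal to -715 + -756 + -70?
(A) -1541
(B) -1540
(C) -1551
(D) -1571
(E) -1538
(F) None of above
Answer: A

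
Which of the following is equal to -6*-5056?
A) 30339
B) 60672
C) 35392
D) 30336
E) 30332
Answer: D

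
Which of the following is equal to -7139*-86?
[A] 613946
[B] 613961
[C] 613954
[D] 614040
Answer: C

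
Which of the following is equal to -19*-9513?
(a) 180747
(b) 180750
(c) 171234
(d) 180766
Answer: a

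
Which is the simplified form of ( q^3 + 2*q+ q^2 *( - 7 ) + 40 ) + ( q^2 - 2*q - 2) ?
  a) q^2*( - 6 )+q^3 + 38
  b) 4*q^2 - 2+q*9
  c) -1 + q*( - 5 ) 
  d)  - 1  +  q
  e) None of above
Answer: a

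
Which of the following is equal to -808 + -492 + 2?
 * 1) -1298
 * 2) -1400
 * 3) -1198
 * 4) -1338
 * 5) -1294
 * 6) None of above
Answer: 1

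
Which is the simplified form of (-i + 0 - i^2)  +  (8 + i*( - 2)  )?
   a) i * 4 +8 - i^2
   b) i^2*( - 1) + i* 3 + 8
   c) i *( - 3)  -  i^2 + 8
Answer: c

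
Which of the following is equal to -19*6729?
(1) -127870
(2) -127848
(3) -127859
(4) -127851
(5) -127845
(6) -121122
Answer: 4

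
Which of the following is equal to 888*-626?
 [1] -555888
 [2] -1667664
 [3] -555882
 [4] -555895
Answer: 1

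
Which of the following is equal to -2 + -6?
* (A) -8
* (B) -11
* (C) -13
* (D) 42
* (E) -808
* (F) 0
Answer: A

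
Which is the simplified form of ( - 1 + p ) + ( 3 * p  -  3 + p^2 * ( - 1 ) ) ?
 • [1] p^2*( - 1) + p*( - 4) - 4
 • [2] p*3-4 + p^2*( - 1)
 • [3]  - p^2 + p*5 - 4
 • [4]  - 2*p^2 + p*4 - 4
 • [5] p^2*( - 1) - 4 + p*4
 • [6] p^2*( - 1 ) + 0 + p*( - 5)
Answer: 5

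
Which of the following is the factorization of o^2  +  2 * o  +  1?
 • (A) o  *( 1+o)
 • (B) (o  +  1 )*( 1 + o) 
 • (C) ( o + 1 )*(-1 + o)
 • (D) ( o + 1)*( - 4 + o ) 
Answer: B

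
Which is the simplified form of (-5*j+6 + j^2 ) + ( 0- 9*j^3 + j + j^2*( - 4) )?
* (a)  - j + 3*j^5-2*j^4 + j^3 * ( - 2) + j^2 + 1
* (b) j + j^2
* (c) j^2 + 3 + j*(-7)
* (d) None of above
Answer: d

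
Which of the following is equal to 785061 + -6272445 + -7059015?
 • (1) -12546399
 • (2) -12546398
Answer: 1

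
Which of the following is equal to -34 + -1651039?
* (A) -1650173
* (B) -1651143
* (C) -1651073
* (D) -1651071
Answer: C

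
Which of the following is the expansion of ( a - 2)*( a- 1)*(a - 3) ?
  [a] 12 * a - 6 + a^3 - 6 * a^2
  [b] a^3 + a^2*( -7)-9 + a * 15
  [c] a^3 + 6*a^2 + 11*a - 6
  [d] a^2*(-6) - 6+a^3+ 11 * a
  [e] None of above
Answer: d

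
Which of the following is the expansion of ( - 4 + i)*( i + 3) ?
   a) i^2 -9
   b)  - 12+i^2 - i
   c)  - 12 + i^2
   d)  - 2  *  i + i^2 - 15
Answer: b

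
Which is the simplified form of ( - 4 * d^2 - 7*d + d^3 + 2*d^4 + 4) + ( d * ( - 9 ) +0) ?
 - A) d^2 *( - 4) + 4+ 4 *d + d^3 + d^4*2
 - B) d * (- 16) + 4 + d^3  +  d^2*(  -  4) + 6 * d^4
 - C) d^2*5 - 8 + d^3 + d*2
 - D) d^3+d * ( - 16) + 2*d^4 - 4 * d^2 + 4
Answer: D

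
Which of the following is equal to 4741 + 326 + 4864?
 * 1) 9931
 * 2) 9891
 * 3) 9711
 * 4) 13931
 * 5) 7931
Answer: 1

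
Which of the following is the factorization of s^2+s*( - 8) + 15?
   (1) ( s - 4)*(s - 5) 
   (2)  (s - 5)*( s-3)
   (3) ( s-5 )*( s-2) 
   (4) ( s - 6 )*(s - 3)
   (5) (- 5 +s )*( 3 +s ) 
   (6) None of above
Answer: 2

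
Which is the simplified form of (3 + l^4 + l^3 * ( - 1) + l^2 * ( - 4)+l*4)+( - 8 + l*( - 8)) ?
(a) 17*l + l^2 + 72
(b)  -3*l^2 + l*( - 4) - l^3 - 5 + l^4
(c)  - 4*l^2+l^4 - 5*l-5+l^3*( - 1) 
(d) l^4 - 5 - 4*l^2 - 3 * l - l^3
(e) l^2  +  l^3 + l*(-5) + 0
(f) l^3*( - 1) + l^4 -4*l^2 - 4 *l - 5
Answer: f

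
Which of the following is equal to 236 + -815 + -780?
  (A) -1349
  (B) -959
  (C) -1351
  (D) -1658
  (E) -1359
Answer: E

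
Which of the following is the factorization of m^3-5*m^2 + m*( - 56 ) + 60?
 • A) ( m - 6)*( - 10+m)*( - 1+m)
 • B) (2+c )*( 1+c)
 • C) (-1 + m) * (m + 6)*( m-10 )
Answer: C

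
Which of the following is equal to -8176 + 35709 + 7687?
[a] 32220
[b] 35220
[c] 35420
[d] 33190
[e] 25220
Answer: b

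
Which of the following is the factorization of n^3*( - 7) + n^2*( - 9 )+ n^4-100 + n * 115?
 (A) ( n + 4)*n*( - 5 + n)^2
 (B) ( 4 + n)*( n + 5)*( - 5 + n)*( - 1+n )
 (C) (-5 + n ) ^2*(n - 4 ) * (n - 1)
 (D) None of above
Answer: D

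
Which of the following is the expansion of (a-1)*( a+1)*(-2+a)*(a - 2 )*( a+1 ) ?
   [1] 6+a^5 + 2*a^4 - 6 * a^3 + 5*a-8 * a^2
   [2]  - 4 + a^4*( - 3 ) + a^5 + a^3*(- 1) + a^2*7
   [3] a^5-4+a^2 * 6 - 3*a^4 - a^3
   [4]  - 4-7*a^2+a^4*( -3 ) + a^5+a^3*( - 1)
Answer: 2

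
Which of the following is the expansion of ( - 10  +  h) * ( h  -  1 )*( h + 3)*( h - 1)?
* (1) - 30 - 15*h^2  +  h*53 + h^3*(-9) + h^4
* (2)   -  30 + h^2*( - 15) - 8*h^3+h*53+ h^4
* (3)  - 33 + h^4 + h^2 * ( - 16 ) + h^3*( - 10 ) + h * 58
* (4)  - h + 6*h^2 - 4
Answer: 1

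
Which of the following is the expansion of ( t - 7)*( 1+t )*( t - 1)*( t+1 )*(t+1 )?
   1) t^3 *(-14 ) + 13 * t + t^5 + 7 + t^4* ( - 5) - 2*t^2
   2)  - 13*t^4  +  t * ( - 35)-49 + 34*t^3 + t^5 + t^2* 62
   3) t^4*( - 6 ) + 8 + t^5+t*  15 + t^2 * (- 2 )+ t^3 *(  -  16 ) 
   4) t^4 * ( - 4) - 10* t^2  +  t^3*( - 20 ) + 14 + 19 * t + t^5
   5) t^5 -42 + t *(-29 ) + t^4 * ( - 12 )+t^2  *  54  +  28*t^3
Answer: 1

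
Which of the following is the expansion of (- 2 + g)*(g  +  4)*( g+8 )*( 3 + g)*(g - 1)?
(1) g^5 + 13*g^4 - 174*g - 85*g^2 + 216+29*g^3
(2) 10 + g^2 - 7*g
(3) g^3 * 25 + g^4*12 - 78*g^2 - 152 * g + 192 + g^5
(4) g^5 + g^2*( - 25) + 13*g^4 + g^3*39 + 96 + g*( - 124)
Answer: 3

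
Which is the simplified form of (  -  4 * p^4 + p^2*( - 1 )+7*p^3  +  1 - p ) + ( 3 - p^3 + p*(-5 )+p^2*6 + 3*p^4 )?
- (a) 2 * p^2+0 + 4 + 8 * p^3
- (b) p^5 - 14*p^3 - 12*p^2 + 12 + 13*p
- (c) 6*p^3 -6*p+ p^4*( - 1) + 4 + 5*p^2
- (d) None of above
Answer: c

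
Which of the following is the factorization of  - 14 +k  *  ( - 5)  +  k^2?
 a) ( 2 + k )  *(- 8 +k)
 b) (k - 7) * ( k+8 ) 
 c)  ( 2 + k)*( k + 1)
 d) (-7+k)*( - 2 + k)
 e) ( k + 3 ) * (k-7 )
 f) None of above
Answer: f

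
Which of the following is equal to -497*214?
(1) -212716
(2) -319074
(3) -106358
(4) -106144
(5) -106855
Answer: 3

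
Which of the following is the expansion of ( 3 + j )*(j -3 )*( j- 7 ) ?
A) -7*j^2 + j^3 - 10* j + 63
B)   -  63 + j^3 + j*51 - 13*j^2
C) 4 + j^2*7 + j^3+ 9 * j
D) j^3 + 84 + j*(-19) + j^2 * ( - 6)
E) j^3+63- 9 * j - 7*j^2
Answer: E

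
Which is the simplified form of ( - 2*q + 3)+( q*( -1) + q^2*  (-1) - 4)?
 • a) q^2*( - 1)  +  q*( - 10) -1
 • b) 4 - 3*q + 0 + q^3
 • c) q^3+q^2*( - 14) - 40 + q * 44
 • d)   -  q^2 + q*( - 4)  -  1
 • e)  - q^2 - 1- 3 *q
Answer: e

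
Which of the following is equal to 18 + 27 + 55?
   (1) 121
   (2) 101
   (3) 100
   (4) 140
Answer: 3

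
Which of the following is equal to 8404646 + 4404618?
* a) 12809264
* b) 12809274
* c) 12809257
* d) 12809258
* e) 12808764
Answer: a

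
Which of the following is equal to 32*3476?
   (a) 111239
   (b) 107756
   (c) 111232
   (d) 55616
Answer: c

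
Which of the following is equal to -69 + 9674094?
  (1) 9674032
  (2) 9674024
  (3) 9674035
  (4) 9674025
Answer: 4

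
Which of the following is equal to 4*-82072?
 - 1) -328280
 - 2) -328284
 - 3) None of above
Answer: 3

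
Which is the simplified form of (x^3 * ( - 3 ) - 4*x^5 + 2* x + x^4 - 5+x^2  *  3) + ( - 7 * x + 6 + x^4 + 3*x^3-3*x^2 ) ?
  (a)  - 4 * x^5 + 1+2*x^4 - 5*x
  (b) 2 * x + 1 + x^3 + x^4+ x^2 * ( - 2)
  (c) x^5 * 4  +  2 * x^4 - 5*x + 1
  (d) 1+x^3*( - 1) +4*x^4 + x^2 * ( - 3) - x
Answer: a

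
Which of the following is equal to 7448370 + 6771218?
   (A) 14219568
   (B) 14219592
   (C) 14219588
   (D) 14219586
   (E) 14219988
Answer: C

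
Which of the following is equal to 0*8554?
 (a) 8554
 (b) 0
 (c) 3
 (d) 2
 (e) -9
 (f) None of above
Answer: b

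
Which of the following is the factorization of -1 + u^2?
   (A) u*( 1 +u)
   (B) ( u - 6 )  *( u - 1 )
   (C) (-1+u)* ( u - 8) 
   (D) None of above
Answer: D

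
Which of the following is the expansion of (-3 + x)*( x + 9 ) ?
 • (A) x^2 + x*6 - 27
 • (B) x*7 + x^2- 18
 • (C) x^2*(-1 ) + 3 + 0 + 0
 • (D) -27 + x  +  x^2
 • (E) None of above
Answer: A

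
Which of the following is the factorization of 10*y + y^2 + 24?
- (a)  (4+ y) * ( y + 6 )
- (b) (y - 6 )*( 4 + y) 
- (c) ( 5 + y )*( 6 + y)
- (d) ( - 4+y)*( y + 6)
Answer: a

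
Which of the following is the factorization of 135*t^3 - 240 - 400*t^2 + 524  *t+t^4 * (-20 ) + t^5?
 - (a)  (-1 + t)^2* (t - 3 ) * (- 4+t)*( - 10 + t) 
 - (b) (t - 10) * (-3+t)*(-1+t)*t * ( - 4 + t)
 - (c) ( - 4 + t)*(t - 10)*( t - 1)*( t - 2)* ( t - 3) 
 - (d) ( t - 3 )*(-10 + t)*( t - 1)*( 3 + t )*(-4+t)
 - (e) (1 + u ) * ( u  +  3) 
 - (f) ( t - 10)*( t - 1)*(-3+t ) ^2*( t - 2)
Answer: c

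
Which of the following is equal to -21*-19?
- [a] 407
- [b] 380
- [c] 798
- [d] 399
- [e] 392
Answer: d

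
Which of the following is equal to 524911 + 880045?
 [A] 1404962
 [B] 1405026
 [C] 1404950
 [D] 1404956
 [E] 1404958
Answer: D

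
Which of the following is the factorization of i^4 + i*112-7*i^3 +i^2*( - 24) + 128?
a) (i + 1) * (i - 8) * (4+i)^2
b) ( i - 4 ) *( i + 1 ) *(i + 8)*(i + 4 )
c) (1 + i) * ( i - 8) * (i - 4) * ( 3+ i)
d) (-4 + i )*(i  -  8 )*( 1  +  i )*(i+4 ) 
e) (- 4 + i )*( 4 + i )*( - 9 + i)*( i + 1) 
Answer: d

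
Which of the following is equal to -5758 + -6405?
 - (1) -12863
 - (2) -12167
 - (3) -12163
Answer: 3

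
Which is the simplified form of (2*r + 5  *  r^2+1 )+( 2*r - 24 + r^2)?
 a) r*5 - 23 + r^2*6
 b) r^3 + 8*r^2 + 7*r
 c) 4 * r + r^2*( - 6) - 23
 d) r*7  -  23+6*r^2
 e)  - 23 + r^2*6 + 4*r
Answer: e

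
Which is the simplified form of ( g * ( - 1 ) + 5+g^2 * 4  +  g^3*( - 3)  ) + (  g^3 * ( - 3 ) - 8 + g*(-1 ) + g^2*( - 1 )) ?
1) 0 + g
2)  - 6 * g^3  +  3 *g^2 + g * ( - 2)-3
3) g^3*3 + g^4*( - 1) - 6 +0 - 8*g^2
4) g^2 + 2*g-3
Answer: 2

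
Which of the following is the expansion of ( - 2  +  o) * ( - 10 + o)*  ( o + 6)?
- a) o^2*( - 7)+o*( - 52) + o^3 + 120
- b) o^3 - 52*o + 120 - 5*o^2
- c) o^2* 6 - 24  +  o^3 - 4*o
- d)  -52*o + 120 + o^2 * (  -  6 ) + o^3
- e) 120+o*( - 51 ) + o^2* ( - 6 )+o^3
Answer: d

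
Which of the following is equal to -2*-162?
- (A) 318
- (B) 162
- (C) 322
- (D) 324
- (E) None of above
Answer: D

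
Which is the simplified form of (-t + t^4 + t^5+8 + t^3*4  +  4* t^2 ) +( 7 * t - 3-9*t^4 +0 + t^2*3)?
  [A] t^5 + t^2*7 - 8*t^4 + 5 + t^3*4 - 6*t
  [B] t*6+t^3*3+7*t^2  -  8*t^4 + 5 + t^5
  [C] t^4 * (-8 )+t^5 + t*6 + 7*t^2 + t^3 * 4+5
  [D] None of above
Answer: C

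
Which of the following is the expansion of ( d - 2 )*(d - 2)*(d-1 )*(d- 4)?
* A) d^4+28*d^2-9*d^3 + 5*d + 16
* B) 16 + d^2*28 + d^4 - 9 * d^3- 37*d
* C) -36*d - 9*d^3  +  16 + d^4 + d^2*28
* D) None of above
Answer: C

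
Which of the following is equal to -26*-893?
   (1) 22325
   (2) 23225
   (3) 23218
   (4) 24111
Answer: 3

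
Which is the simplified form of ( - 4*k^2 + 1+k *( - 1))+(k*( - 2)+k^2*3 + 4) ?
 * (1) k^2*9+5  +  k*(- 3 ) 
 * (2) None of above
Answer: 2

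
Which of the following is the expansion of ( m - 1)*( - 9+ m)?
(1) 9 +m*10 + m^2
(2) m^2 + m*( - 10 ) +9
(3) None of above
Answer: 2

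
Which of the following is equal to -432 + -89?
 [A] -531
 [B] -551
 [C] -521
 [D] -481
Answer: C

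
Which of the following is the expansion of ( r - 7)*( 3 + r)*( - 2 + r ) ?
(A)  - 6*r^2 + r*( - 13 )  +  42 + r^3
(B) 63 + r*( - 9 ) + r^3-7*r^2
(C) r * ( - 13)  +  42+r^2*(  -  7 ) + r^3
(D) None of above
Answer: A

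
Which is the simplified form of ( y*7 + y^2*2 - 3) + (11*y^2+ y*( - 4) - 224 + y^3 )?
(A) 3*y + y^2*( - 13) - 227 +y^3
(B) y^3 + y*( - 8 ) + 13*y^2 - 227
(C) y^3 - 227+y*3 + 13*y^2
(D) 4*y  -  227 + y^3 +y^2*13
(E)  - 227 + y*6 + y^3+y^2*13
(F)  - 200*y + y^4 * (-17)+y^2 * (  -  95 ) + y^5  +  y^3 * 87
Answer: C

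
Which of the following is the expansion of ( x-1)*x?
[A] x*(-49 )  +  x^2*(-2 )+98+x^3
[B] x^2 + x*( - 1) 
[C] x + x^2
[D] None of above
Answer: B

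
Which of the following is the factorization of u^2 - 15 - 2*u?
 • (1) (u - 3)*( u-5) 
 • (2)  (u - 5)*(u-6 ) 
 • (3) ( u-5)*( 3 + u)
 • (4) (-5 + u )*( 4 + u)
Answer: 3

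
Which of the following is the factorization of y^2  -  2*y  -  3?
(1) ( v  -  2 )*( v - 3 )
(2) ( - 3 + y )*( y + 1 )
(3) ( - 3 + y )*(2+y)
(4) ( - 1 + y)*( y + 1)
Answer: 2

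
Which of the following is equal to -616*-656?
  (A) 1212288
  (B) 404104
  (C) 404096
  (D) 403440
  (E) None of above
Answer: C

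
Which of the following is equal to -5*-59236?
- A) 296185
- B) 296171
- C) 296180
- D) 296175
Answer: C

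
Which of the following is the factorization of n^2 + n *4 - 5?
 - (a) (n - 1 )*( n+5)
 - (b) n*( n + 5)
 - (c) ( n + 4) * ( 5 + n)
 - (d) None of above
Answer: a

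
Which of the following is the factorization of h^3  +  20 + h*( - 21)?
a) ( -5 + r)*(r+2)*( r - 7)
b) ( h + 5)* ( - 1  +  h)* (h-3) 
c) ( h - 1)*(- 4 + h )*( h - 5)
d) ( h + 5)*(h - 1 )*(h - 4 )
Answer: d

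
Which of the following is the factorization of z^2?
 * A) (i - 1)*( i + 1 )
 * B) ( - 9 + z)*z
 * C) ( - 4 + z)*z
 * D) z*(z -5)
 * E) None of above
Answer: E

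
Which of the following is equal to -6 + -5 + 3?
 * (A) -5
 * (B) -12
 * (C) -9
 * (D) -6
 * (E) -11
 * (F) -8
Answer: F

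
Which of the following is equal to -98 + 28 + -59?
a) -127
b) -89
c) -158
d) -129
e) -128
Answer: d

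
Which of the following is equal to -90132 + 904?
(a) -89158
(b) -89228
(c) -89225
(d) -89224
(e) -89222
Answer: b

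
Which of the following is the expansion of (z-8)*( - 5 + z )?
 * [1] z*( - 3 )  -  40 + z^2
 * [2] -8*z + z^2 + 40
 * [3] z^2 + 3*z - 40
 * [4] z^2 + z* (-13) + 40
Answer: 4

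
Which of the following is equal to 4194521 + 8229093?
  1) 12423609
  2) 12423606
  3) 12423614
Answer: 3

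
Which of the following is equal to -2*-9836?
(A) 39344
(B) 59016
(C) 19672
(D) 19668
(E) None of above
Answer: C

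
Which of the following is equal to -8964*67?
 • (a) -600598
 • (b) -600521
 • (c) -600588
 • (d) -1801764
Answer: c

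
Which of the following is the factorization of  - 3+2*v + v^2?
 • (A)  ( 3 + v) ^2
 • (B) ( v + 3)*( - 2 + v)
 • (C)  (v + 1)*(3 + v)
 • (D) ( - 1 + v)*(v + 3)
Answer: D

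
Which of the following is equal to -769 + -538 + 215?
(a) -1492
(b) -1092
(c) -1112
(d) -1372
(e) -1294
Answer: b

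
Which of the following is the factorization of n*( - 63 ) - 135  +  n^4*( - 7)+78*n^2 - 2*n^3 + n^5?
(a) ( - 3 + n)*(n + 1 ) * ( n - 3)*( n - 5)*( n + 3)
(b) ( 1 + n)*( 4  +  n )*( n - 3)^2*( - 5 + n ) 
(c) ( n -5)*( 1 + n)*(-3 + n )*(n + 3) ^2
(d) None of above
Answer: a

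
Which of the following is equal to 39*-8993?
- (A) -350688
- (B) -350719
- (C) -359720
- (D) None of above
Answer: D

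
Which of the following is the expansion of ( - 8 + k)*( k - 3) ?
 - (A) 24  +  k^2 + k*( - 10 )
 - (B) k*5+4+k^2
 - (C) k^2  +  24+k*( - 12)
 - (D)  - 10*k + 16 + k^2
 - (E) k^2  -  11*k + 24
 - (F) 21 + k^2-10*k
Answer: E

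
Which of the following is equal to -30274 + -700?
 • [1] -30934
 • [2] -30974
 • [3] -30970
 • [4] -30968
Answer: 2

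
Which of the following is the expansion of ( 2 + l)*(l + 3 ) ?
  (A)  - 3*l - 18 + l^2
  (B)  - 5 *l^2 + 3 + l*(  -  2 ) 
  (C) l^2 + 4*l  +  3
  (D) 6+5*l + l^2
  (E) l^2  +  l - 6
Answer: D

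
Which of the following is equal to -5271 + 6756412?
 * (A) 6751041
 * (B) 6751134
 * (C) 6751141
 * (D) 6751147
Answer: C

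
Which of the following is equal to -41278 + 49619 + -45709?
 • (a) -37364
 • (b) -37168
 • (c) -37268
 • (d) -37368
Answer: d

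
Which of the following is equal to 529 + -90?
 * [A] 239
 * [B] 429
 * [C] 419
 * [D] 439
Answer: D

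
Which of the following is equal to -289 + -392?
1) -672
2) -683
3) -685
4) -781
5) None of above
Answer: 5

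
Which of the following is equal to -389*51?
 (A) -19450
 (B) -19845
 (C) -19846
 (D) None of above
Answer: D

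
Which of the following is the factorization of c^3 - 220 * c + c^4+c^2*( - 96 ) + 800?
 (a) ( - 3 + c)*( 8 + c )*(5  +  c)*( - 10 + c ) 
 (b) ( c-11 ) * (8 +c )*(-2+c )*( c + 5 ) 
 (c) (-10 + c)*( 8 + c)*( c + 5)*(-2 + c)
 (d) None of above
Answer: c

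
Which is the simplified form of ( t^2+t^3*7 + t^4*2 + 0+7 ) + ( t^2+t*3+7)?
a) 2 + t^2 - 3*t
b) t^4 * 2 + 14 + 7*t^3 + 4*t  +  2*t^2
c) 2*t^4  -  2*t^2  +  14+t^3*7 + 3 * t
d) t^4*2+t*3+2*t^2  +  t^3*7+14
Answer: d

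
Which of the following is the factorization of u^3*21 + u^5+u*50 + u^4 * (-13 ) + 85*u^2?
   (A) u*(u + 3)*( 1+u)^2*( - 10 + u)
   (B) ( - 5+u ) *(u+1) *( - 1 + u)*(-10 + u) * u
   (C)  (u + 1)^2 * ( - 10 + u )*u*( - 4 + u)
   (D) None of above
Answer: D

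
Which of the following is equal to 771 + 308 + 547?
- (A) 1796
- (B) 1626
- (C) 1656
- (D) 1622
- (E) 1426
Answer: B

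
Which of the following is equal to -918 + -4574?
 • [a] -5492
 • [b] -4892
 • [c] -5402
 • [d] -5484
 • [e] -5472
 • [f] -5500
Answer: a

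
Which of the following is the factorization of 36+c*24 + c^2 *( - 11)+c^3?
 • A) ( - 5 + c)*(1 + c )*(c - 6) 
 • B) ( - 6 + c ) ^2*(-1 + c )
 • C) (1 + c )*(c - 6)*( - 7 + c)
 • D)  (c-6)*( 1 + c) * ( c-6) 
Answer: D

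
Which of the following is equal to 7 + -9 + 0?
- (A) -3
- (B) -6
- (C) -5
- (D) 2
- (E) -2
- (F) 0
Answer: E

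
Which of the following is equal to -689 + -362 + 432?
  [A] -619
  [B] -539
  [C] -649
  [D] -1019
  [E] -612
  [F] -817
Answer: A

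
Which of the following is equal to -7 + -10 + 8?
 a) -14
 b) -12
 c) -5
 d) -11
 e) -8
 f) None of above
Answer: f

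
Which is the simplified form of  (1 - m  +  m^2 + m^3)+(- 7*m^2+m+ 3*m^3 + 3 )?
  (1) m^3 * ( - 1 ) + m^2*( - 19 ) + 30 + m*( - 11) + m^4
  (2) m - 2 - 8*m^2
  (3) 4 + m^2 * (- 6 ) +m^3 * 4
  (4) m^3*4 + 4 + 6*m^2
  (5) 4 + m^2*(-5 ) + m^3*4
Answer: 3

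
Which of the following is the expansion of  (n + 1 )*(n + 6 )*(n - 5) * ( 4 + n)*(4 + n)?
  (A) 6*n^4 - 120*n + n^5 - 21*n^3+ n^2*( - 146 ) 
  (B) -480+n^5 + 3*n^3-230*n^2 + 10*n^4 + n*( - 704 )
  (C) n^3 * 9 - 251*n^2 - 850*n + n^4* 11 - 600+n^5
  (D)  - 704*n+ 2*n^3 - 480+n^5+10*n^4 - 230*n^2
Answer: B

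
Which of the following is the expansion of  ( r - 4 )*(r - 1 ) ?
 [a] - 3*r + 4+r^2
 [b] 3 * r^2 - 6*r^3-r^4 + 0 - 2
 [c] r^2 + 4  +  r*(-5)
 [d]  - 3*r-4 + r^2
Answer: c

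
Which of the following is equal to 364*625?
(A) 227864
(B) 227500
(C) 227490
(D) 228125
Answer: B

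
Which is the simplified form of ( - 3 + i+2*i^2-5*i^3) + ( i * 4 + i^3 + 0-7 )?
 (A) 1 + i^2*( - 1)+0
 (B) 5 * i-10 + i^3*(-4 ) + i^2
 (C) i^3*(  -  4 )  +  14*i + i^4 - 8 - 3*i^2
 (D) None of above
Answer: D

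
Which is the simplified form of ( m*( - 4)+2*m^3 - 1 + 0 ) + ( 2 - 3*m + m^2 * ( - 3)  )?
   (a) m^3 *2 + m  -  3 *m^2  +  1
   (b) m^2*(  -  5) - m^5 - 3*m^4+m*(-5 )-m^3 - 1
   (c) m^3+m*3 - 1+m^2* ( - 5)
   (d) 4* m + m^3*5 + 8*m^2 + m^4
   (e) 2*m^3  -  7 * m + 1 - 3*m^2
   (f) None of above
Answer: e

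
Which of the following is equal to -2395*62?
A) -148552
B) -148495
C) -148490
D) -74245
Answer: C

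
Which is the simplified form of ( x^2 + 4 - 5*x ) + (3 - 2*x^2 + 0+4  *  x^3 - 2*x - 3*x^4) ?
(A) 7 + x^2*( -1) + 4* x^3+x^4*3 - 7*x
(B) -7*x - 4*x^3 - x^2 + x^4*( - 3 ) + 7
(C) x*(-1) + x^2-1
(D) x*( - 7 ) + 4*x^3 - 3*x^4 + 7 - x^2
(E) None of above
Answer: D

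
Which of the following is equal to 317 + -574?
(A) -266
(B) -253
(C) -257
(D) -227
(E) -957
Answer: C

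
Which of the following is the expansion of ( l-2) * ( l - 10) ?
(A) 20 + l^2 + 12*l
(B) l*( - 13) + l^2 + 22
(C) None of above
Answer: C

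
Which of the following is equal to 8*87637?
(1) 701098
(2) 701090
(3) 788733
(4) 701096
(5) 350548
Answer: 4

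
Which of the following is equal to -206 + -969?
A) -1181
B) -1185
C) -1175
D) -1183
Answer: C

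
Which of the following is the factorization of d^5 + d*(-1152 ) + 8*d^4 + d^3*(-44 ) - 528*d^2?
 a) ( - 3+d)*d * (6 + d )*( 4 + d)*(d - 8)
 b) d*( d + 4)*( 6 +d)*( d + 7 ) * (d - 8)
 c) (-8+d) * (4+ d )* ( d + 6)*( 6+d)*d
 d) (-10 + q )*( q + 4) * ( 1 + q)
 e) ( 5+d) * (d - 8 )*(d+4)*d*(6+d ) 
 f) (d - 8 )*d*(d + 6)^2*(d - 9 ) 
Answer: c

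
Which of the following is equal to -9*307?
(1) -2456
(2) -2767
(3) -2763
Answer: 3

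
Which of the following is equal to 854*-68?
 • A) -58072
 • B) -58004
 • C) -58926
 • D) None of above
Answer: A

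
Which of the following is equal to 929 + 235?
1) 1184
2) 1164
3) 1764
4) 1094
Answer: 2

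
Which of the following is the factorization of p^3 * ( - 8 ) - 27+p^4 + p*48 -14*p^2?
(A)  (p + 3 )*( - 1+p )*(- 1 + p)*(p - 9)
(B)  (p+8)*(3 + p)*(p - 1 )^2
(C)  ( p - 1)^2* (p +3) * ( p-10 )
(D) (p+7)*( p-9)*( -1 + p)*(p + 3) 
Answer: A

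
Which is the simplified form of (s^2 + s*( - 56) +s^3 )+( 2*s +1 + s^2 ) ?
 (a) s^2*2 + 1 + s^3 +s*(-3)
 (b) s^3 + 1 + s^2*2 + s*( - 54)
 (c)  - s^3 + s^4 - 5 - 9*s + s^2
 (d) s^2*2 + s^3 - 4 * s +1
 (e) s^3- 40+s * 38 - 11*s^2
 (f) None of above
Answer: b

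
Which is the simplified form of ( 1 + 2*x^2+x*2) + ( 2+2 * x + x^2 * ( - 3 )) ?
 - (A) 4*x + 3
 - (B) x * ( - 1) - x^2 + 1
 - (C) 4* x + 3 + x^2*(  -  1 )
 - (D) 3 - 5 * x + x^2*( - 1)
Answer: C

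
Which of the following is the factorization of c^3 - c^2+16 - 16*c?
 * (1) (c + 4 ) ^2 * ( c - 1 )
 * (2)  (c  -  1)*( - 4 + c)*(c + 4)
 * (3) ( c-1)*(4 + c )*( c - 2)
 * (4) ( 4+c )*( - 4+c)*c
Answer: 2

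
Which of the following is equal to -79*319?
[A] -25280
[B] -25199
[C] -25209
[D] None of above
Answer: D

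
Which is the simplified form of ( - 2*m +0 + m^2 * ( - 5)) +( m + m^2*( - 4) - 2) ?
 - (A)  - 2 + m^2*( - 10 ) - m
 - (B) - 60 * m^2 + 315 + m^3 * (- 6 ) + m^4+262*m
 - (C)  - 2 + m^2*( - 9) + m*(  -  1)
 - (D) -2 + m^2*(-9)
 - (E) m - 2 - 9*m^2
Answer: C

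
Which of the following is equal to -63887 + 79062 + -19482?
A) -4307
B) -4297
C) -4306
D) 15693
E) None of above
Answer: A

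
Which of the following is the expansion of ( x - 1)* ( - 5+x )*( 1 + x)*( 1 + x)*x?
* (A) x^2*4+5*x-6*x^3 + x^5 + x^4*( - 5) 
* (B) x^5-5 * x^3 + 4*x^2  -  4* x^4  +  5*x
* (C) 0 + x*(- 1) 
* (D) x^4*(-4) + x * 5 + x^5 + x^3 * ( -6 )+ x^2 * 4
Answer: D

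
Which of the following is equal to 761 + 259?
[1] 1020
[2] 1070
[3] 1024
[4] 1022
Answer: 1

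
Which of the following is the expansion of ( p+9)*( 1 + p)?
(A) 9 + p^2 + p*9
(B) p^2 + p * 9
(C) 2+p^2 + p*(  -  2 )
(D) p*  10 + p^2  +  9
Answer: D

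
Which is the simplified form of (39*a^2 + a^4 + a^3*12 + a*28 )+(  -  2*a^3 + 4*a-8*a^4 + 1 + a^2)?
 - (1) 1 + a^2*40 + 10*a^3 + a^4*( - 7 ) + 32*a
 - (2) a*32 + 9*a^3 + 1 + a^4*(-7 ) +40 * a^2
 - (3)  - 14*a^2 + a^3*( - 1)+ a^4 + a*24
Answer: 1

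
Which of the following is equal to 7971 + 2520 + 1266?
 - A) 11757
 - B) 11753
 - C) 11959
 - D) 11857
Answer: A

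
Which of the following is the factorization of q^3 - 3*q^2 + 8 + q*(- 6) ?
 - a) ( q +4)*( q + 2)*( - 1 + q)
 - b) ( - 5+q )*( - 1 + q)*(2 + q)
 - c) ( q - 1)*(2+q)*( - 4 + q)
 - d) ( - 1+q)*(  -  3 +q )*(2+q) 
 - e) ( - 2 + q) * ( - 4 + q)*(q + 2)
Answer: c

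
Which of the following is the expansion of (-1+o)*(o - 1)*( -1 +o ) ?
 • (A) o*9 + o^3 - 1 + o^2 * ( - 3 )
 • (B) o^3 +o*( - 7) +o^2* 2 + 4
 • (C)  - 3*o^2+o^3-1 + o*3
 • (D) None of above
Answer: C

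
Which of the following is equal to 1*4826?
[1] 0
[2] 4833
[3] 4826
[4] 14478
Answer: 3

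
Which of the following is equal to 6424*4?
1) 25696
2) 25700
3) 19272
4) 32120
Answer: 1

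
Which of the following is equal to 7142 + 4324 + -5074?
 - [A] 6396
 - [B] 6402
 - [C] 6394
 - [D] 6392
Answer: D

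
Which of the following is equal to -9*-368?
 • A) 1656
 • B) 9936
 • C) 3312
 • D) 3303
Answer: C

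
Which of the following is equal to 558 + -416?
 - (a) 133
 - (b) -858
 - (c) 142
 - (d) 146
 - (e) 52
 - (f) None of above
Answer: c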